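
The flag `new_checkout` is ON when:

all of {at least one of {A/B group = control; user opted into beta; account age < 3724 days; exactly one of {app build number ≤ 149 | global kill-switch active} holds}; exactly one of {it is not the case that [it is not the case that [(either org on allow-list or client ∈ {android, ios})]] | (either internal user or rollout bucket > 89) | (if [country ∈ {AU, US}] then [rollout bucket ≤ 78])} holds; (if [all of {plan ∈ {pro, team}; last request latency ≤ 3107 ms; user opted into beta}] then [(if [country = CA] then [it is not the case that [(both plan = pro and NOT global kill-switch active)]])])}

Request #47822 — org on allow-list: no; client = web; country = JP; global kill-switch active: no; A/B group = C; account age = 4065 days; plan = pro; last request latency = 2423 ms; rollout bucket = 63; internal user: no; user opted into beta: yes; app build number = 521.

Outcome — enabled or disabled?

Enabled

Atomic conditions:
  A/B group = control: C == control is false
  user opted into beta: yes → true
  account age < 3724 days: 4065 < 3724 is false
  app build number ≤ 149: 521 ≤ 149 is false
  global kill-switch active: no → false
  org on allow-list: no → false
  client ∈ {android, ios}: web is not in the set → false
  internal user: no → false
  rollout bucket > 89: 63 > 89 is false
  country ∈ {AU, US}: JP is not in the set → false
  rollout bucket ≤ 78: 63 ≤ 78 is true
  plan ∈ {pro, team}: pro is in the set → true
  last request latency ≤ 3107 ms: 2423 ≤ 3107 is true
  country = CA: JP == CA is false
  plan = pro: pro == pro is true
  NOT global kill-switch active: no → true
Combine:
[1.4] exactly-one(false, false) = false
[1] false OR true OR false OR false = true
[2.1.1.1] false OR false = false
[2.1.1] NOT false = true
[2.1] NOT true = false
[2.2] false OR false = false
[2.3] false → true (antecedent false ⇒ implication holds) = true
[2] exactly-one(false, false, true) = true
[3.1] true AND true AND true = true
[3.2.2.1] true AND true = true
[3.2.2] NOT true = false
[3.2] false → false (antecedent false ⇒ implication holds) = true
[3] true → true = true
[root] true AND true AND true = true
Overall: true → enabled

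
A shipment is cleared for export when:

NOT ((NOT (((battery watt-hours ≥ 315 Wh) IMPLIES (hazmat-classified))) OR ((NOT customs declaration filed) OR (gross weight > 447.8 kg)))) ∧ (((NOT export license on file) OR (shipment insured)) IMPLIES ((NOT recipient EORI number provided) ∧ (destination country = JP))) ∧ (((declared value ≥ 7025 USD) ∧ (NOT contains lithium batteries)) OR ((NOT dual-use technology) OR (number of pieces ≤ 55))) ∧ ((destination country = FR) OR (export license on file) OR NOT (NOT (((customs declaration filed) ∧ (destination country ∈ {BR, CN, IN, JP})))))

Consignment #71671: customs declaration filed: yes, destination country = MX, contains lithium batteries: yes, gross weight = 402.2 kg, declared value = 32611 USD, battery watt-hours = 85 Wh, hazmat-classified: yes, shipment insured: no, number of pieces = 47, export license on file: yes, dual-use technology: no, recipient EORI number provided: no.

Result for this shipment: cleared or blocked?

Cleared

Atomic conditions:
  battery watt-hours ≥ 315 Wh: 85 ≥ 315 is false
  hazmat-classified: yes → true
  NOT customs declaration filed: yes → false
  gross weight > 447.8 kg: 402.2 > 447.8 is false
  NOT export license on file: yes → false
  shipment insured: no → false
  NOT recipient EORI number provided: no → true
  destination country = JP: MX == JP is false
  declared value ≥ 7025 USD: 32611 ≥ 7025 is true
  NOT contains lithium batteries: yes → false
  NOT dual-use technology: no → true
  number of pieces ≤ 55: 47 ≤ 55 is true
  destination country = FR: MX == FR is false
  export license on file: yes → true
  customs declaration filed: yes → true
  destination country ∈ {BR, CN, IN, JP}: MX is not in the set → false
Combine:
[1.1.1.1] false → true (antecedent false ⇒ implication holds) = true
[1.1.1] NOT true = false
[1.1.2] false OR false = false
[1.1] false OR false = false
[1] NOT false = true
[2.1] false OR false = false
[2.2] true AND false = false
[2] false → false (antecedent false ⇒ implication holds) = true
[3.1] true AND false = false
[3.2] true OR true = true
[3] false OR true = true
[4.3.1.1] true AND false = false
[4.3.1] NOT false = true
[4.3] NOT true = false
[4] false OR true OR false = true
[root] true AND true AND true AND true = true
Overall: true → cleared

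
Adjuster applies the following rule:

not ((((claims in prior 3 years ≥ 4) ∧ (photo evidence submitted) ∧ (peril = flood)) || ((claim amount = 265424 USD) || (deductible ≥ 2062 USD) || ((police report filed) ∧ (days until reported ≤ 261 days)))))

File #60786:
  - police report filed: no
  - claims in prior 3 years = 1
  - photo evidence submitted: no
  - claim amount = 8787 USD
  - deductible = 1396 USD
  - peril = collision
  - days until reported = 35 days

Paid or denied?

Paid

Atomic conditions:
  claims in prior 3 years ≥ 4: 1 ≥ 4 is false
  photo evidence submitted: no → false
  peril = flood: collision == flood is false
  claim amount = 265424 USD: 8787 == 265424 is false
  deductible ≥ 2062 USD: 1396 ≥ 2062 is false
  police report filed: no → false
  days until reported ≤ 261 days: 35 ≤ 261 is true
Combine:
[1.1] false AND false AND false = false
[1.2.3] false AND true = false
[1.2] false OR false OR false = false
[1] false OR false = false
[root] NOT false = true
Overall: true → paid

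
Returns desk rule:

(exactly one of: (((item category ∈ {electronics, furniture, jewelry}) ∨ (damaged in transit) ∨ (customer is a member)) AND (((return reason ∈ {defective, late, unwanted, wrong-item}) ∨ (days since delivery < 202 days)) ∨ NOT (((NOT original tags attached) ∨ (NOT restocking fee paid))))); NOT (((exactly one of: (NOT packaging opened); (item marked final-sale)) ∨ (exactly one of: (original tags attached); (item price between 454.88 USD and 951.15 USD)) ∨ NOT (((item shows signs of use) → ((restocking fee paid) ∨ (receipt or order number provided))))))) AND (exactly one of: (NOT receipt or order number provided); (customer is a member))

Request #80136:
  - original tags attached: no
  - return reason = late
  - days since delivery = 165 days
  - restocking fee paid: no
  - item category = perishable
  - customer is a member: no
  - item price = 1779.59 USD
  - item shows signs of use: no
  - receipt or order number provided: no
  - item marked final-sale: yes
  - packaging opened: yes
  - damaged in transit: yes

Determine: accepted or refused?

Atomic conditions:
  item category ∈ {electronics, furniture, jewelry}: perishable is not in the set → false
  damaged in transit: yes → true
  customer is a member: no → false
  return reason ∈ {defective, late, unwanted, wrong-item}: late is in the set → true
  days since delivery < 202 days: 165 < 202 is true
  NOT original tags attached: no → true
  NOT restocking fee paid: no → true
  NOT packaging opened: yes → false
  item marked final-sale: yes → true
  original tags attached: no → false
  item price between 454.88 USD and 951.15 USD: 1779.59 in [454.88, 951.15] is false
  item shows signs of use: no → false
  restocking fee paid: no → false
  receipt or order number provided: no → false
  NOT receipt or order number provided: no → true
Combine:
[1.1.1] false OR true OR false = true
[1.1.2.1] true OR true = true
[1.1.2.2.1] true OR true = true
[1.1.2.2] NOT true = false
[1.1.2] true OR false = true
[1.1] true AND true = true
[1.2.1.1] exactly-one(false, true) = true
[1.2.1.2] exactly-one(false, false) = false
[1.2.1.3.1.2] false OR false = false
[1.2.1.3.1] false → false (antecedent false ⇒ implication holds) = true
[1.2.1.3] NOT true = false
[1.2.1] true OR false OR false = true
[1.2] NOT true = false
[1] exactly-one(true, false) = true
[2] exactly-one(true, false) = true
[root] true AND true = true
Overall: true → accepted

Accepted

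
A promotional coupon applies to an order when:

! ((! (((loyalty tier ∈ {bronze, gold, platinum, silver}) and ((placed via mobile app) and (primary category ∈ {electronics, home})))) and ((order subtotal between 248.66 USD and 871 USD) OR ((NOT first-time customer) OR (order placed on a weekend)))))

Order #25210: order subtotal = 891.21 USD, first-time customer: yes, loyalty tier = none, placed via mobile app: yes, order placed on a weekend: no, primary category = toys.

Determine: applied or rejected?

Applied

Atomic conditions:
  loyalty tier ∈ {bronze, gold, platinum, silver}: none is not in the set → false
  placed via mobile app: yes → true
  primary category ∈ {electronics, home}: toys is not in the set → false
  order subtotal between 248.66 USD and 871 USD: 891.21 in [248.66, 871] is false
  NOT first-time customer: yes → false
  order placed on a weekend: no → false
Combine:
[1.1.1.2] true AND false = false
[1.1.1] false AND false = false
[1.1] NOT false = true
[1.2.2] false OR false = false
[1.2] false OR false = false
[1] true AND false = false
[root] NOT false = true
Overall: true → applied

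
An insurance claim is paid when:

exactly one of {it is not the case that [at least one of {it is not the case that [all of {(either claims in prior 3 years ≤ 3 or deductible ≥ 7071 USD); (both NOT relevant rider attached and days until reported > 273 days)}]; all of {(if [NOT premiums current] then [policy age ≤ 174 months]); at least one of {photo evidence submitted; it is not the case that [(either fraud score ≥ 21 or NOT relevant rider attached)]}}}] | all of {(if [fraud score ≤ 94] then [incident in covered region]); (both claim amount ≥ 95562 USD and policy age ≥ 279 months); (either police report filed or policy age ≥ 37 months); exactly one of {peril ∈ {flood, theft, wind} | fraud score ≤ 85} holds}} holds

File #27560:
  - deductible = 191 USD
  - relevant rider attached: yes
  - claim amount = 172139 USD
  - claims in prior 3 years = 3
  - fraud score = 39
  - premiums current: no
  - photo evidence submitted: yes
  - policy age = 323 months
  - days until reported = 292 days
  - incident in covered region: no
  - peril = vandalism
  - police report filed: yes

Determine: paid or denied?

Atomic conditions:
  claims in prior 3 years ≤ 3: 3 ≤ 3 is true
  deductible ≥ 7071 USD: 191 ≥ 7071 is false
  NOT relevant rider attached: yes → false
  days until reported > 273 days: 292 > 273 is true
  NOT premiums current: no → true
  policy age ≤ 174 months: 323 ≤ 174 is false
  photo evidence submitted: yes → true
  fraud score ≥ 21: 39 ≥ 21 is true
  fraud score ≤ 94: 39 ≤ 94 is true
  incident in covered region: no → false
  claim amount ≥ 95562 USD: 172139 ≥ 95562 is true
  policy age ≥ 279 months: 323 ≥ 279 is true
  police report filed: yes → true
  policy age ≥ 37 months: 323 ≥ 37 is true
  peril ∈ {flood, theft, wind}: vandalism is not in the set → false
  fraud score ≤ 85: 39 ≤ 85 is true
Combine:
[1.1.1.1.1] true OR false = true
[1.1.1.1.2] false AND true = false
[1.1.1.1] true AND false = false
[1.1.1] NOT false = true
[1.1.2.1] true → false = false
[1.1.2.2.2.1] true OR false = true
[1.1.2.2.2] NOT true = false
[1.1.2.2] true OR false = true
[1.1.2] false AND true = false
[1.1] true OR false = true
[1] NOT true = false
[2.1] true → false = false
[2.2] true AND true = true
[2.3] true OR true = true
[2.4] exactly-one(false, true) = true
[2] false AND true AND true AND true = false
[root] exactly-one(false, false) = false
Overall: false → denied

Denied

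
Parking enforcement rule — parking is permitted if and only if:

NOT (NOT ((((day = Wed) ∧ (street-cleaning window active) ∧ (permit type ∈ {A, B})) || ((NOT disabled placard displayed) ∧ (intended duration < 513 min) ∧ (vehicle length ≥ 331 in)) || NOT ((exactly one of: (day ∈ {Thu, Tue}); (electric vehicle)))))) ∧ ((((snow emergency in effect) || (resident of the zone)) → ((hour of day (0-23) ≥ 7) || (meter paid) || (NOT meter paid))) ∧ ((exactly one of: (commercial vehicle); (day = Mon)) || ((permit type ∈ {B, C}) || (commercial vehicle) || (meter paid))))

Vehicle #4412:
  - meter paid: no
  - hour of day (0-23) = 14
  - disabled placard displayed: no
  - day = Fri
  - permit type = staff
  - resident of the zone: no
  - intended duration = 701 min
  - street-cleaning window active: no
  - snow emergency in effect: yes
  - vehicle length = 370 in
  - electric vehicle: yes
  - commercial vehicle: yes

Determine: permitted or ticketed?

Atomic conditions:
  day = Wed: Fri == Wed is false
  street-cleaning window active: no → false
  permit type ∈ {A, B}: staff is not in the set → false
  NOT disabled placard displayed: no → true
  intended duration < 513 min: 701 < 513 is false
  vehicle length ≥ 331 in: 370 ≥ 331 is true
  day ∈ {Thu, Tue}: Fri is not in the set → false
  electric vehicle: yes → true
  snow emergency in effect: yes → true
  resident of the zone: no → false
  hour of day (0-23) ≥ 7: 14 ≥ 7 is true
  meter paid: no → false
  NOT meter paid: no → true
  commercial vehicle: yes → true
  day = Mon: Fri == Mon is false
  permit type ∈ {B, C}: staff is not in the set → false
Combine:
[1.1.1.1] false AND false AND false = false
[1.1.1.2] true AND false AND true = false
[1.1.1.3.1] exactly-one(false, true) = true
[1.1.1.3] NOT true = false
[1.1.1] false OR false OR false = false
[1.1] NOT false = true
[1] NOT true = false
[2.1.1] true OR false = true
[2.1.2] true OR false OR true = true
[2.1] true → true = true
[2.2.1] exactly-one(true, false) = true
[2.2.2] false OR true OR false = true
[2.2] true OR true = true
[2] true AND true = true
[root] false AND true = false
Overall: false → ticketed

Ticketed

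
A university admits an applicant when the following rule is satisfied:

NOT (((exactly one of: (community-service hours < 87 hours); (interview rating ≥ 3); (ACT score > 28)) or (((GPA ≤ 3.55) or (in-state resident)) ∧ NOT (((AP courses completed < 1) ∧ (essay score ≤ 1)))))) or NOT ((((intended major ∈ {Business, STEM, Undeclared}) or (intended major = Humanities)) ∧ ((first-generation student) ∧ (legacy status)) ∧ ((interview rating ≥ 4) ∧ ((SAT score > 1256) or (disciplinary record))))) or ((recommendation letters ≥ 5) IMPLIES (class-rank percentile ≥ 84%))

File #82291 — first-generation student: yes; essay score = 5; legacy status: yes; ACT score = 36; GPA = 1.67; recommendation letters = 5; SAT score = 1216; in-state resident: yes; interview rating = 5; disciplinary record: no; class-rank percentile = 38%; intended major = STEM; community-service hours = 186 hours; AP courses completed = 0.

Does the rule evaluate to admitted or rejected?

Admitted

Atomic conditions:
  community-service hours < 87 hours: 186 < 87 is false
  interview rating ≥ 3: 5 ≥ 3 is true
  ACT score > 28: 36 > 28 is true
  GPA ≤ 3.55: 1.67 ≤ 3.55 is true
  in-state resident: yes → true
  AP courses completed < 1: 0 < 1 is true
  essay score ≤ 1: 5 ≤ 1 is false
  intended major ∈ {Business, STEM, Undeclared}: STEM is in the set → true
  intended major = Humanities: STEM == Humanities is false
  first-generation student: yes → true
  legacy status: yes → true
  interview rating ≥ 4: 5 ≥ 4 is true
  SAT score > 1256: 1216 > 1256 is false
  disciplinary record: no → false
  recommendation letters ≥ 5: 5 ≥ 5 is true
  class-rank percentile ≥ 84%: 38 ≥ 84 is false
Combine:
[1.1.1] exactly-one(false, true, true) = false
[1.1.2.1] true OR true = true
[1.1.2.2.1] true AND false = false
[1.1.2.2] NOT false = true
[1.1.2] true AND true = true
[1.1] false OR true = true
[1] NOT true = false
[2.1.1] true OR false = true
[2.1.2] true AND true = true
[2.1.3.2] false OR false = false
[2.1.3] true AND false = false
[2.1] true AND true AND false = false
[2] NOT false = true
[3] true → false = false
[root] false OR true OR false = true
Overall: true → admitted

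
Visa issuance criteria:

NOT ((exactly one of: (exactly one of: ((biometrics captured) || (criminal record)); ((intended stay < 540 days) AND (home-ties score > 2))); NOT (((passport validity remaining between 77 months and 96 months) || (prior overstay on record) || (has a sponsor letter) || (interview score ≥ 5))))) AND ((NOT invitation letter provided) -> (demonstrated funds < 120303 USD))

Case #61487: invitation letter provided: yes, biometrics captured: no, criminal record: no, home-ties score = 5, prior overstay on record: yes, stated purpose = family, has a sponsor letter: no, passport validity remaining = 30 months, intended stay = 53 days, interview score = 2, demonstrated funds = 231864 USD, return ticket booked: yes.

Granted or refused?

Atomic conditions:
  biometrics captured: no → false
  criminal record: no → false
  intended stay < 540 days: 53 < 540 is true
  home-ties score > 2: 5 > 2 is true
  passport validity remaining between 77 months and 96 months: 30 in [77, 96] is false
  prior overstay on record: yes → true
  has a sponsor letter: no → false
  interview score ≥ 5: 2 ≥ 5 is false
  NOT invitation letter provided: yes → false
  demonstrated funds < 120303 USD: 231864 < 120303 is false
Combine:
[1.1.1.1] false OR false = false
[1.1.1.2] true AND true = true
[1.1.1] exactly-one(false, true) = true
[1.1.2.1] false OR true OR false OR false = true
[1.1.2] NOT true = false
[1.1] exactly-one(true, false) = true
[1] NOT true = false
[2] false → false (antecedent false ⇒ implication holds) = true
[root] false AND true = false
Overall: false → refused

Refused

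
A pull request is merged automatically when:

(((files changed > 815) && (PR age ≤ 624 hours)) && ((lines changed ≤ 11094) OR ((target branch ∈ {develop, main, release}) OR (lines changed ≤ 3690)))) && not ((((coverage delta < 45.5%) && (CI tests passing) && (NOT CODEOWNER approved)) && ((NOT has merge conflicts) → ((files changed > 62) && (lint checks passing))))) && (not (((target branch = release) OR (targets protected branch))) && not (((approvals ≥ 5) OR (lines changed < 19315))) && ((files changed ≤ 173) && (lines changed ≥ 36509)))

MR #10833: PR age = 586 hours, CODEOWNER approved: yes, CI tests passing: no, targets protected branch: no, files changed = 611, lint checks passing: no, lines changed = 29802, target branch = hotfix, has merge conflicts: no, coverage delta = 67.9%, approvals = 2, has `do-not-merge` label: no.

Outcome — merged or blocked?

Atomic conditions:
  files changed > 815: 611 > 815 is false
  PR age ≤ 624 hours: 586 ≤ 624 is true
  lines changed ≤ 11094: 29802 ≤ 11094 is false
  target branch ∈ {develop, main, release}: hotfix is not in the set → false
  lines changed ≤ 3690: 29802 ≤ 3690 is false
  coverage delta < 45.5%: 67.9 < 45.5 is false
  CI tests passing: no → false
  NOT CODEOWNER approved: yes → false
  NOT has merge conflicts: no → true
  files changed > 62: 611 > 62 is true
  lint checks passing: no → false
  target branch = release: hotfix == release is false
  targets protected branch: no → false
  approvals ≥ 5: 2 ≥ 5 is false
  lines changed < 19315: 29802 < 19315 is false
  files changed ≤ 173: 611 ≤ 173 is false
  lines changed ≥ 36509: 29802 ≥ 36509 is false
Combine:
[1.1] false AND true = false
[1.2.2] false OR false = false
[1.2] false OR false = false
[1] false AND false = false
[2.1.1] false AND false AND false = false
[2.1.2.2] true AND false = false
[2.1.2] true → false = false
[2.1] false AND false = false
[2] NOT false = true
[3.1.1] false OR false = false
[3.1] NOT false = true
[3.2.1] false OR false = false
[3.2] NOT false = true
[3.3] false AND false = false
[3] true AND true AND false = false
[root] false AND true AND false = false
Overall: false → blocked

Blocked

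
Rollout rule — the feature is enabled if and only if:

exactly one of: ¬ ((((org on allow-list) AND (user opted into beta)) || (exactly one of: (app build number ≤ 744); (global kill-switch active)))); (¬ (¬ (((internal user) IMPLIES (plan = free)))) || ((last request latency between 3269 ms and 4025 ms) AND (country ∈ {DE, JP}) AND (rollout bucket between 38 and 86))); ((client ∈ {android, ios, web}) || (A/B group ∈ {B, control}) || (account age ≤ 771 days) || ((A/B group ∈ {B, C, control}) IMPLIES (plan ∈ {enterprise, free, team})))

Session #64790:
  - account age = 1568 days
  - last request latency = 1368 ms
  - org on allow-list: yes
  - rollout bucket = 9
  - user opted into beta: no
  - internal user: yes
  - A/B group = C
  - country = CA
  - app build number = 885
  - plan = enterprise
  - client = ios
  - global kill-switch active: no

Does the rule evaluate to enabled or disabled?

Atomic conditions:
  org on allow-list: yes → true
  user opted into beta: no → false
  app build number ≤ 744: 885 ≤ 744 is false
  global kill-switch active: no → false
  internal user: yes → true
  plan = free: enterprise == free is false
  last request latency between 3269 ms and 4025 ms: 1368 in [3269, 4025] is false
  country ∈ {DE, JP}: CA is not in the set → false
  rollout bucket between 38 and 86: 9 in [38, 86] is false
  client ∈ {android, ios, web}: ios is in the set → true
  A/B group ∈ {B, control}: C is not in the set → false
  account age ≤ 771 days: 1568 ≤ 771 is false
  A/B group ∈ {B, C, control}: C is in the set → true
  plan ∈ {enterprise, free, team}: enterprise is in the set → true
Combine:
[1.1.1] true AND false = false
[1.1.2] exactly-one(false, false) = false
[1.1] false OR false = false
[1] NOT false = true
[2.1.1.1] true → false = false
[2.1.1] NOT false = true
[2.1] NOT true = false
[2.2] false AND false AND false = false
[2] false OR false = false
[3.4] true → true = true
[3] true OR false OR false OR true = true
[root] exactly-one(true, false, true) = false
Overall: false → disabled

Disabled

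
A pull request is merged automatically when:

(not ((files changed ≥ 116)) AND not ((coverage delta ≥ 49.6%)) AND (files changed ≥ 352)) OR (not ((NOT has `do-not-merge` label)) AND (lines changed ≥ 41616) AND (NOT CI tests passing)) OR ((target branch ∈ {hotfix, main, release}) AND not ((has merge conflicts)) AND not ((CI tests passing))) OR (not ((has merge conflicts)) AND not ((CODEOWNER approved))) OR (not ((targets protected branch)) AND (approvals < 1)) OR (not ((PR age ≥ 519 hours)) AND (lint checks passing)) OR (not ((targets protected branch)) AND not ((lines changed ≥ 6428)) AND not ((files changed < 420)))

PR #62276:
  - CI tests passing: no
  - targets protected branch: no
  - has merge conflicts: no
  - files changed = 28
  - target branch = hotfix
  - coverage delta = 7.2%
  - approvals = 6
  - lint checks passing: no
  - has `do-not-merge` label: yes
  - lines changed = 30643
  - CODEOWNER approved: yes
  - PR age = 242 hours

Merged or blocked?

Atomic conditions:
  files changed ≥ 116: 28 ≥ 116 is false
  coverage delta ≥ 49.6%: 7.2 ≥ 49.6 is false
  files changed ≥ 352: 28 ≥ 352 is false
  NOT has `do-not-merge` label: yes → false
  lines changed ≥ 41616: 30643 ≥ 41616 is false
  NOT CI tests passing: no → true
  target branch ∈ {hotfix, main, release}: hotfix is in the set → true
  has merge conflicts: no → false
  CI tests passing: no → false
  CODEOWNER approved: yes → true
  targets protected branch: no → false
  approvals < 1: 6 < 1 is false
  PR age ≥ 519 hours: 242 ≥ 519 is false
  lint checks passing: no → false
  lines changed ≥ 6428: 30643 ≥ 6428 is true
  files changed < 420: 28 < 420 is true
Combine:
[1.1] NOT false = true
[1.2] NOT false = true
[1] true AND true AND false = false
[2.1] NOT false = true
[2] true AND false AND true = false
[3.2] NOT false = true
[3.3] NOT false = true
[3] true AND true AND true = true
[4.1] NOT false = true
[4.2] NOT true = false
[4] true AND false = false
[5.1] NOT false = true
[5] true AND false = false
[6.1] NOT false = true
[6] true AND false = false
[7.1] NOT false = true
[7.2] NOT true = false
[7.3] NOT true = false
[7] true AND false AND false = false
[root] false OR false OR true OR false OR false OR false OR false = true
Overall: true → merged

Merged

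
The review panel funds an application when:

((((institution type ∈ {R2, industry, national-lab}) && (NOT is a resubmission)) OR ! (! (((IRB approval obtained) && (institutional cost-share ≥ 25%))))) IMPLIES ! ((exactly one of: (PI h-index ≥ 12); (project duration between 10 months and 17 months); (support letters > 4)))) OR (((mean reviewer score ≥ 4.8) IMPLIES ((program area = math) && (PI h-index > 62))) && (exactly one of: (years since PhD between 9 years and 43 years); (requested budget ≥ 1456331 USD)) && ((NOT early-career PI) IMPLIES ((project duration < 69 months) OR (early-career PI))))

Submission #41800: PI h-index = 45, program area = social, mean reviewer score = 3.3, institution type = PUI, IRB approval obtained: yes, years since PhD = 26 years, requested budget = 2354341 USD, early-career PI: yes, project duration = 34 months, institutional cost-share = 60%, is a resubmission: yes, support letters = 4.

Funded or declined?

Declined

Atomic conditions:
  institution type ∈ {R2, industry, national-lab}: PUI is not in the set → false
  NOT is a resubmission: yes → false
  IRB approval obtained: yes → true
  institutional cost-share ≥ 25%: 60 ≥ 25 is true
  PI h-index ≥ 12: 45 ≥ 12 is true
  project duration between 10 months and 17 months: 34 in [10, 17] is false
  support letters > 4: 4 > 4 is false
  mean reviewer score ≥ 4.8: 3.3 ≥ 4.8 is false
  program area = math: social == math is false
  PI h-index > 62: 45 > 62 is false
  years since PhD between 9 years and 43 years: 26 in [9, 43] is true
  requested budget ≥ 1456331 USD: 2354341 ≥ 1456331 is true
  NOT early-career PI: yes → false
  project duration < 69 months: 34 < 69 is true
  early-career PI: yes → true
Combine:
[1.1.1] false AND false = false
[1.1.2.1.1] true AND true = true
[1.1.2.1] NOT true = false
[1.1.2] NOT false = true
[1.1] false OR true = true
[1.2.1] exactly-one(true, false, false) = true
[1.2] NOT true = false
[1] true → false = false
[2.1.2] false AND false = false
[2.1] false → false (antecedent false ⇒ implication holds) = true
[2.2] exactly-one(true, true) = false
[2.3.2] true OR true = true
[2.3] false → true (antecedent false ⇒ implication holds) = true
[2] true AND false AND true = false
[root] false OR false = false
Overall: false → declined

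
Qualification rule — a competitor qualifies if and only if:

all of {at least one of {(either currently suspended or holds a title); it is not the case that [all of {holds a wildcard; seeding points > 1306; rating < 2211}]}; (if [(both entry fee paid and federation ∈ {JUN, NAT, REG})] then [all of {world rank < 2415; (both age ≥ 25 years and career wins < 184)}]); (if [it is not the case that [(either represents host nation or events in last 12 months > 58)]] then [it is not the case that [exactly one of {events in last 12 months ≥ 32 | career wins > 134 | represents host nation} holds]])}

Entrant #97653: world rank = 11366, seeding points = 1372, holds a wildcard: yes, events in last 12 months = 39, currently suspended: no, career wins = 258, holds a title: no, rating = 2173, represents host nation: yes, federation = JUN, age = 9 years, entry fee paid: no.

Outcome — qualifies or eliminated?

Atomic conditions:
  currently suspended: no → false
  holds a title: no → false
  holds a wildcard: yes → true
  seeding points > 1306: 1372 > 1306 is true
  rating < 2211: 2173 < 2211 is true
  entry fee paid: no → false
  federation ∈ {JUN, NAT, REG}: JUN is in the set → true
  world rank < 2415: 11366 < 2415 is false
  age ≥ 25 years: 9 ≥ 25 is false
  career wins < 184: 258 < 184 is false
  represents host nation: yes → true
  events in last 12 months > 58: 39 > 58 is false
  events in last 12 months ≥ 32: 39 ≥ 32 is true
  career wins > 134: 258 > 134 is true
Combine:
[1.1] false OR false = false
[1.2.1] true AND true AND true = true
[1.2] NOT true = false
[1] false OR false = false
[2.1] false AND true = false
[2.2.2] false AND false = false
[2.2] false AND false = false
[2] false → false (antecedent false ⇒ implication holds) = true
[3.1.1] true OR false = true
[3.1] NOT true = false
[3.2.1] exactly-one(true, true, true) = false
[3.2] NOT false = true
[3] false → true (antecedent false ⇒ implication holds) = true
[root] false AND true AND true = false
Overall: false → eliminated

Eliminated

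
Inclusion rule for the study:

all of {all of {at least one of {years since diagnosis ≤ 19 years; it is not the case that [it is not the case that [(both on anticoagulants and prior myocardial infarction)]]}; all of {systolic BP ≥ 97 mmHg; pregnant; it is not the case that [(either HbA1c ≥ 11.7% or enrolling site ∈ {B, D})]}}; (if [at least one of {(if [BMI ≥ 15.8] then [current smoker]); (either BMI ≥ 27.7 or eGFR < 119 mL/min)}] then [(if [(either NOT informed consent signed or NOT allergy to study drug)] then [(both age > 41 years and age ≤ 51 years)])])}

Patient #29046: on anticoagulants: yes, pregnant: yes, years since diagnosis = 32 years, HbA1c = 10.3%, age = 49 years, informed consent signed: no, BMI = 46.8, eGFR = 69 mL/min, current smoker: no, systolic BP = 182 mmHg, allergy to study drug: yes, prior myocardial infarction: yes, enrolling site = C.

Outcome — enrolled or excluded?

Enrolled

Atomic conditions:
  years since diagnosis ≤ 19 years: 32 ≤ 19 is false
  on anticoagulants: yes → true
  prior myocardial infarction: yes → true
  systolic BP ≥ 97 mmHg: 182 ≥ 97 is true
  pregnant: yes → true
  HbA1c ≥ 11.7%: 10.3 ≥ 11.7 is false
  enrolling site ∈ {B, D}: C is not in the set → false
  BMI ≥ 15.8: 46.8 ≥ 15.8 is true
  current smoker: no → false
  BMI ≥ 27.7: 46.8 ≥ 27.7 is true
  eGFR < 119 mL/min: 69 < 119 is true
  NOT informed consent signed: no → true
  NOT allergy to study drug: yes → false
  age > 41 years: 49 > 41 is true
  age ≤ 51 years: 49 ≤ 51 is true
Combine:
[1.1.2.1.1] true AND true = true
[1.1.2.1] NOT true = false
[1.1.2] NOT false = true
[1.1] false OR true = true
[1.2.3.1] false OR false = false
[1.2.3] NOT false = true
[1.2] true AND true AND true = true
[1] true AND true = true
[2.1.1] true → false = false
[2.1.2] true OR true = true
[2.1] false OR true = true
[2.2.1] true OR false = true
[2.2.2] true AND true = true
[2.2] true → true = true
[2] true → true = true
[root] true AND true = true
Overall: true → enrolled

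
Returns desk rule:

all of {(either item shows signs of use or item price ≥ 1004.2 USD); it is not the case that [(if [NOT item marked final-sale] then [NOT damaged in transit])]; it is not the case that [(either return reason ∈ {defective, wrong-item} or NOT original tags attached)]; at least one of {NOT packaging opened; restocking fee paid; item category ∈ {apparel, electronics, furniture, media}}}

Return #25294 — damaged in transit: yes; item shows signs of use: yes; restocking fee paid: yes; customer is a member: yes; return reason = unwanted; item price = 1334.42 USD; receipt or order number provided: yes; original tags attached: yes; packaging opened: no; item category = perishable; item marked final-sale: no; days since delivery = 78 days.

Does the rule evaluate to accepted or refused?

Atomic conditions:
  item shows signs of use: yes → true
  item price ≥ 1004.2 USD: 1334.42 ≥ 1004.2 is true
  NOT item marked final-sale: no → true
  NOT damaged in transit: yes → false
  return reason ∈ {defective, wrong-item}: unwanted is not in the set → false
  NOT original tags attached: yes → false
  NOT packaging opened: no → true
  restocking fee paid: yes → true
  item category ∈ {apparel, electronics, furniture, media}: perishable is not in the set → false
Combine:
[1] true OR true = true
[2.1] true → false = false
[2] NOT false = true
[3.1] false OR false = false
[3] NOT false = true
[4] true OR true OR false = true
[root] true AND true AND true AND true = true
Overall: true → accepted

Accepted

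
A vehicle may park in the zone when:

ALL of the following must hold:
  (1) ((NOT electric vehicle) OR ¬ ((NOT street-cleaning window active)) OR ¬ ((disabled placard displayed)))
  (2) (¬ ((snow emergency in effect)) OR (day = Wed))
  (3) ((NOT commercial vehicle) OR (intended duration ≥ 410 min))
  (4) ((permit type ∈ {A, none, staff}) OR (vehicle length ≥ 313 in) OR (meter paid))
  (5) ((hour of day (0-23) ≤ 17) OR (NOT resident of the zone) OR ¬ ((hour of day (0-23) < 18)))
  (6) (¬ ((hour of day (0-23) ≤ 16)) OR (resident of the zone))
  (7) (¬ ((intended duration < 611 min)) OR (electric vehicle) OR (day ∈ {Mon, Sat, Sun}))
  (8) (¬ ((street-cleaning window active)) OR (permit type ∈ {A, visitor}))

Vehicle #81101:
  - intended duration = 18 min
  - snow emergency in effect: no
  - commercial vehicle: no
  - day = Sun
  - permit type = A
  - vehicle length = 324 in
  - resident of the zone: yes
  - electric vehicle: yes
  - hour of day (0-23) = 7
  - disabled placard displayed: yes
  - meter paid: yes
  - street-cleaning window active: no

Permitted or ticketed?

Ticketed

Atomic conditions:
  NOT electric vehicle: yes → false
  NOT street-cleaning window active: no → true
  disabled placard displayed: yes → true
  snow emergency in effect: no → false
  day = Wed: Sun == Wed is false
  NOT commercial vehicle: no → true
  intended duration ≥ 410 min: 18 ≥ 410 is false
  permit type ∈ {A, none, staff}: A is in the set → true
  vehicle length ≥ 313 in: 324 ≥ 313 is true
  meter paid: yes → true
  hour of day (0-23) ≤ 17: 7 ≤ 17 is true
  NOT resident of the zone: yes → false
  hour of day (0-23) < 18: 7 < 18 is true
  hour of day (0-23) ≤ 16: 7 ≤ 16 is true
  resident of the zone: yes → true
  intended duration < 611 min: 18 < 611 is true
  electric vehicle: yes → true
  day ∈ {Mon, Sat, Sun}: Sun is in the set → true
  street-cleaning window active: no → false
  permit type ∈ {A, visitor}: A is in the set → true
Combine:
[1.2] NOT true = false
[1.3] NOT true = false
[1] false OR false OR false = false
[2.1] NOT false = true
[2] true OR false = true
[3] true OR false = true
[4] true OR true OR true = true
[5.3] NOT true = false
[5] true OR false OR false = true
[6.1] NOT true = false
[6] false OR true = true
[7.1] NOT true = false
[7] false OR true OR true = true
[8.1] NOT false = true
[8] true OR true = true
[root] false AND true AND true AND true AND true AND true AND true AND true = false
Overall: false → ticketed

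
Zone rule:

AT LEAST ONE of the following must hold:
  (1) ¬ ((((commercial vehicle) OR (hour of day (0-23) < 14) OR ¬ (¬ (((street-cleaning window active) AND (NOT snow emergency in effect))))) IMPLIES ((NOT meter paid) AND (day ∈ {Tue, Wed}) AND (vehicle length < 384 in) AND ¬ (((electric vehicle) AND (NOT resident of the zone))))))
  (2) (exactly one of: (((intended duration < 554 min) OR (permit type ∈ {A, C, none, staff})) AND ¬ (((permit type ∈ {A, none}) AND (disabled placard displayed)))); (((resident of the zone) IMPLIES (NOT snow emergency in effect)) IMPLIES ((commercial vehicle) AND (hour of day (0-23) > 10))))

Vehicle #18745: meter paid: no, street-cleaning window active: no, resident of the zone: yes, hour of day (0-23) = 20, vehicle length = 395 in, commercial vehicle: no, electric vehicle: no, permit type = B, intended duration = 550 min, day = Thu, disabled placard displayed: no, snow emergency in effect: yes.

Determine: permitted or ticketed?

Atomic conditions:
  commercial vehicle: no → false
  hour of day (0-23) < 14: 20 < 14 is false
  street-cleaning window active: no → false
  NOT snow emergency in effect: yes → false
  NOT meter paid: no → true
  day ∈ {Tue, Wed}: Thu is not in the set → false
  vehicle length < 384 in: 395 < 384 is false
  electric vehicle: no → false
  NOT resident of the zone: yes → false
  intended duration < 554 min: 550 < 554 is true
  permit type ∈ {A, C, none, staff}: B is not in the set → false
  permit type ∈ {A, none}: B is not in the set → false
  disabled placard displayed: no → false
  resident of the zone: yes → true
  hour of day (0-23) > 10: 20 > 10 is true
Combine:
[1.1.1.3.1.1] false AND false = false
[1.1.1.3.1] NOT false = true
[1.1.1.3] NOT true = false
[1.1.1] false OR false OR false = false
[1.1.2.4.1] false AND false = false
[1.1.2.4] NOT false = true
[1.1.2] true AND false AND false AND true = false
[1.1] false → false (antecedent false ⇒ implication holds) = true
[1] NOT true = false
[2.1.1] true OR false = true
[2.1.2.1] false AND false = false
[2.1.2] NOT false = true
[2.1] true AND true = true
[2.2.1] true → false = false
[2.2.2] false AND true = false
[2.2] false → false (antecedent false ⇒ implication holds) = true
[2] exactly-one(true, true) = false
[root] false OR false = false
Overall: false → ticketed

Ticketed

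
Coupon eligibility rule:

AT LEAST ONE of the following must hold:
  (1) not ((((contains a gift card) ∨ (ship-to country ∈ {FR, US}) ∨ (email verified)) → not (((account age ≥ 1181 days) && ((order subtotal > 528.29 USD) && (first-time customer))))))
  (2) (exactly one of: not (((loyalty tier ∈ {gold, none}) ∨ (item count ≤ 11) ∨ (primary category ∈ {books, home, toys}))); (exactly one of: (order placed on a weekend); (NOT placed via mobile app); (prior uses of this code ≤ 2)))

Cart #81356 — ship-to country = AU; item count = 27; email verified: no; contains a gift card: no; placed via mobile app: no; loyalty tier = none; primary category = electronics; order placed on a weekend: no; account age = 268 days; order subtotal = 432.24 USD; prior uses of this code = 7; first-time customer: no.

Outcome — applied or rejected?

Applied

Atomic conditions:
  contains a gift card: no → false
  ship-to country ∈ {FR, US}: AU is not in the set → false
  email verified: no → false
  account age ≥ 1181 days: 268 ≥ 1181 is false
  order subtotal > 528.29 USD: 432.24 > 528.29 is false
  first-time customer: no → false
  loyalty tier ∈ {gold, none}: none is in the set → true
  item count ≤ 11: 27 ≤ 11 is false
  primary category ∈ {books, home, toys}: electronics is not in the set → false
  order placed on a weekend: no → false
  NOT placed via mobile app: no → true
  prior uses of this code ≤ 2: 7 ≤ 2 is false
Combine:
[1.1.1] false OR false OR false = false
[1.1.2.1.2] false AND false = false
[1.1.2.1] false AND false = false
[1.1.2] NOT false = true
[1.1] false → true (antecedent false ⇒ implication holds) = true
[1] NOT true = false
[2.1.1] true OR false OR false = true
[2.1] NOT true = false
[2.2] exactly-one(false, true, false) = true
[2] exactly-one(false, true) = true
[root] false OR true = true
Overall: true → applied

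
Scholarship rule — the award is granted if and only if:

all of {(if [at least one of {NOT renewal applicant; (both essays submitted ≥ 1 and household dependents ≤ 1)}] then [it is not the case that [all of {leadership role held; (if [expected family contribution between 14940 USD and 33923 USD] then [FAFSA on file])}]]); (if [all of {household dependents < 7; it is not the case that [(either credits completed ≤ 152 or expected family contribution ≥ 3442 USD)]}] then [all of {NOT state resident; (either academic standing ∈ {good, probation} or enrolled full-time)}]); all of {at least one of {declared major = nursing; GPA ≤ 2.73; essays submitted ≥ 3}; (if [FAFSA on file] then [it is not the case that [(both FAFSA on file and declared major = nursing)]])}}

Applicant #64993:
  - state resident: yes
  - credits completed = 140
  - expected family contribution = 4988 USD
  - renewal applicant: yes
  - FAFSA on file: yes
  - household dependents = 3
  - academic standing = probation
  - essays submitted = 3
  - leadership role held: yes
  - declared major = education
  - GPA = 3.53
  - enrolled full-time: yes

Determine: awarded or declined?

Awarded

Atomic conditions:
  NOT renewal applicant: yes → false
  essays submitted ≥ 1: 3 ≥ 1 is true
  household dependents ≤ 1: 3 ≤ 1 is false
  leadership role held: yes → true
  expected family contribution between 14940 USD and 33923 USD: 4988 in [14940, 33923] is false
  FAFSA on file: yes → true
  household dependents < 7: 3 < 7 is true
  credits completed ≤ 152: 140 ≤ 152 is true
  expected family contribution ≥ 3442 USD: 4988 ≥ 3442 is true
  NOT state resident: yes → false
  academic standing ∈ {good, probation}: probation is in the set → true
  enrolled full-time: yes → true
  declared major = nursing: education == nursing is false
  GPA ≤ 2.73: 3.53 ≤ 2.73 is false
  essays submitted ≥ 3: 3 ≥ 3 is true
Combine:
[1.1.2] true AND false = false
[1.1] false OR false = false
[1.2.1.2] false → true (antecedent false ⇒ implication holds) = true
[1.2.1] true AND true = true
[1.2] NOT true = false
[1] false → false (antecedent false ⇒ implication holds) = true
[2.1.2.1] true OR true = true
[2.1.2] NOT true = false
[2.1] true AND false = false
[2.2.2] true OR true = true
[2.2] false AND true = false
[2] false → false (antecedent false ⇒ implication holds) = true
[3.1] false OR false OR true = true
[3.2.2.1] true AND false = false
[3.2.2] NOT false = true
[3.2] true → true = true
[3] true AND true = true
[root] true AND true AND true = true
Overall: true → awarded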